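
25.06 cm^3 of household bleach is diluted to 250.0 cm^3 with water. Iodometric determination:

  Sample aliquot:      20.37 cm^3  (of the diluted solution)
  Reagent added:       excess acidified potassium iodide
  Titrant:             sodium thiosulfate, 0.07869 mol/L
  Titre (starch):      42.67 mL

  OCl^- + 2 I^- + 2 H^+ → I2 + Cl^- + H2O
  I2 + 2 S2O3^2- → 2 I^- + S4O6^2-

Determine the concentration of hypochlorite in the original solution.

0.8222 mol/L

n(S2O3^2-) = 0.04267 × 0.07869 = 3.358 × 10^-3 mol
n(I2) = n(S2O3^2-)/2 = 1.679 × 10^-3 mol
n(OCl^-) in the aliquot = 1.679 × 10^-3 mol (1:1 ratio)
[OCl^-]_dilute = 1.679 × 10^-3 / 0.02037 = 0.08242 mol/L
[OCl^-]_original = 0.08242 × 250.0/25.06 = 0.8222 mol/L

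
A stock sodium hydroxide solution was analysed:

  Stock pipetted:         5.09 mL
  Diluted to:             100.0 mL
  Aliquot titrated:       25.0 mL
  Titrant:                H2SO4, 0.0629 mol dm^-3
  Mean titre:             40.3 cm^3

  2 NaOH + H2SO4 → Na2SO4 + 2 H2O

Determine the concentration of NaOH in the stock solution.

n(H2SO4) = 0.0403 × 0.0629 = 2.53 × 10^-3 mol
From the 2:1 ratio, n(NaOH) in the aliquot = 2/1 × 2.53 × 10^-3 = 5.07 × 10^-3 mol
[NaOH]_dilute = 5.07 × 10^-3 / 0.0250 = 0.203 mol/L
Dilution factor = 100.0 / 5.09 = 19.65
[NaOH]_stock = 0.203 × 19.65 = 3.98 mol/L

3.98 mol/L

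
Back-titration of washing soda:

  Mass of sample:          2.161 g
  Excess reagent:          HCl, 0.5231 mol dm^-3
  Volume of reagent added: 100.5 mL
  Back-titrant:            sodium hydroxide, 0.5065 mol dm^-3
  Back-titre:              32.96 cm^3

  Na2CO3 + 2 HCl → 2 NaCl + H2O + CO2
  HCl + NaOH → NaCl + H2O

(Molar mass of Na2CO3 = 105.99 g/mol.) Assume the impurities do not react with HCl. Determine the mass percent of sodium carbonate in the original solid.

87.98 %

n(HCl) added = 0.1005 × 0.5231 = 0.05257 mol
n(NaOH) used in back-titration = 0.03296 × 0.5065 = 0.01669 mol
n(HCl) left over = 0.01669 mol (1:1 ratio)
n(HCl) consumed by analyte = 0.05257 − 0.01669 = 0.03588 mol
From the 1:2 ratio, n(Na2CO3) = 1/2 × 0.03588 = 0.01794 mol
mass of Na2CO3 = 0.01794 × 105.99 = 1.901 g
% Na2CO3 = 1.901 / 2.161 × 100 = 87.98 %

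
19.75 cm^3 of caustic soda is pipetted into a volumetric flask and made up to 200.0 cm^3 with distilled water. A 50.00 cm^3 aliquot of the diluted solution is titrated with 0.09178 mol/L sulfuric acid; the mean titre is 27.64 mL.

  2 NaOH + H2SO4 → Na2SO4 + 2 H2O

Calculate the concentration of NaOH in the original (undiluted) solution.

1.028 mol/L

n(H2SO4) = 0.02764 × 0.09178 = 2.537 × 10^-3 mol
From the 2:1 ratio, n(NaOH) in the aliquot = 2/1 × 2.537 × 10^-3 = 5.074 × 10^-3 mol
[NaOH]_dilute = 5.074 × 10^-3 / 0.05000 = 0.1015 mol/L
Dilution factor = 200.0 / 19.75 = 10.13
[NaOH]_stock = 0.1015 × 10.13 = 1.028 mol/L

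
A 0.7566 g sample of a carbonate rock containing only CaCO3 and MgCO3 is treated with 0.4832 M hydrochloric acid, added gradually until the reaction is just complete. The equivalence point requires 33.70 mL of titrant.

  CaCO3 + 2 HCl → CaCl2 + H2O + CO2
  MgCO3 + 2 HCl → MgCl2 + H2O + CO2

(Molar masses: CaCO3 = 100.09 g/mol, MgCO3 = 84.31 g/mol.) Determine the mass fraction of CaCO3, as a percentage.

n(HCl) = 0.03370 × 0.4832 = 0.01628 mol
Let x = n(CaCO3), y = n(MgCO3).
Titrant: 2x + 2y = 0.01628;  mass: 100.09x + 84.31y = 0.7566
Solving, x = 4.446 × 10^-3 mol, y = 3.696 × 10^-3 mol
mass of CaCO3 = 4.446 × 10^-3 × 100.09 = 0.4450 g
% CaCO3 = 0.4450 / 0.7566 × 100 = 58.81 %

58.81 %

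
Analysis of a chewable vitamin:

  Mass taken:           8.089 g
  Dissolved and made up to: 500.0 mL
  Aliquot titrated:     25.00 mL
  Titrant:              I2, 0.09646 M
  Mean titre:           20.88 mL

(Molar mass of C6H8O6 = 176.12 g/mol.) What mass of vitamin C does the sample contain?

C6H8O6 + I2 → C6H6O6 + 2 HI
n(I2) per titration = 0.02088 × 0.09646 = 2.014 × 10^-3 mol
n(C6H8O6) in each aliquot = 2.014 × 10^-3 mol (1:1 ratio)
n(C6H8O6) in the whole flask = 2.014 × 10^-3 × 500.0/25.00 = 0.04028 mol
mass of C6H8O6 = 0.04028 × 176.12 = 7.094 g

7.094 g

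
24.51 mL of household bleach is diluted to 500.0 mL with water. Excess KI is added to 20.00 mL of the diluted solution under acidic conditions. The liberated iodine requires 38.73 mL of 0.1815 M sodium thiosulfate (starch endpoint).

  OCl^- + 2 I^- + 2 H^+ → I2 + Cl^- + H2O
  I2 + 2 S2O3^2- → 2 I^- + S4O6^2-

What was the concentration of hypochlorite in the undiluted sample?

3.585 M

n(S2O3^2-) = 0.03873 × 0.1815 = 7.029 × 10^-3 mol
n(I2) = n(S2O3^2-)/2 = 3.515 × 10^-3 mol
n(OCl^-) in the aliquot = 3.515 × 10^-3 mol (1:1 ratio)
[OCl^-]_dilute = 3.515 × 10^-3 / 0.02000 = 0.1757 mol/L
[OCl^-]_original = 0.1757 × 500.0/24.51 = 3.585 mol/L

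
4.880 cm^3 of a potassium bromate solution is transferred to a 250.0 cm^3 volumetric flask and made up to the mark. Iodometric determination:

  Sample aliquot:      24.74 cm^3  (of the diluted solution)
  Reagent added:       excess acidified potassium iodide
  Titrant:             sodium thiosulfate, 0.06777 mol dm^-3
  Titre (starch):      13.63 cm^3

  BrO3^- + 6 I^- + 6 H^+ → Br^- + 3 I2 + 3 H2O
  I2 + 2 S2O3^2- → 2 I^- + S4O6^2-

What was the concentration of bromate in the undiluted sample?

n(S2O3^2-) = 0.01363 × 0.06777 = 9.237 × 10^-4 mol
n(I2) = n(S2O3^2-)/2 = 4.619 × 10^-4 mol
From the 1:3 ratio, n(BrO3^-) in the aliquot = 1/3 × 4.619 × 10^-4 = 1.540 × 10^-4 mol
[BrO3^-]_dilute = 1.540 × 10^-4 / 0.02474 = 0.006223 mol/L
[BrO3^-]_original = 0.006223 × 250.0/4.880 = 0.3188 mol/L

0.3188 mol/L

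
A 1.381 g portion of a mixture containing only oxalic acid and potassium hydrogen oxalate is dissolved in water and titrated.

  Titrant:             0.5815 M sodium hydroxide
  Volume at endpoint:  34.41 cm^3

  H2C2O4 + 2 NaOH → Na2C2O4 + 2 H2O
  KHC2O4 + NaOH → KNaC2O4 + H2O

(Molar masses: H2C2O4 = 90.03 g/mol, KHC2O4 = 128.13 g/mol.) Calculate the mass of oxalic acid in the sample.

n(NaOH) = 0.03441 × 0.5815 = 0.02001 mol
Let x = n(H2C2O4), y = n(KHC2O4).
Titrant: 2x + 1y = 0.02001;  mass: 90.03x + 128.13y = 1.381
Solving, x = 7.115 × 10^-3 mol, y = 5.778 × 10^-3 mol
mass of H2C2O4 = 7.115 × 10^-3 × 90.03 = 0.6406 g

0.6406 g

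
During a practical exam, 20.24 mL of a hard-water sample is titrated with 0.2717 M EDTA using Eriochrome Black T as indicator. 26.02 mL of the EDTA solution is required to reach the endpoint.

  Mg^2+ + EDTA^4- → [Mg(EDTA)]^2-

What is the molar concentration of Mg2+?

0.3493 M

n(EDTA) = 0.02602 L × 0.2717 mol/L = 7.070 × 10^-3 mol
n(Mg2+) = 7.070 × 10^-3 mol (1:1 mole ratio)
[Mg2+] = 7.070 × 10^-3 mol / 0.02024 L = 0.3493 mol/L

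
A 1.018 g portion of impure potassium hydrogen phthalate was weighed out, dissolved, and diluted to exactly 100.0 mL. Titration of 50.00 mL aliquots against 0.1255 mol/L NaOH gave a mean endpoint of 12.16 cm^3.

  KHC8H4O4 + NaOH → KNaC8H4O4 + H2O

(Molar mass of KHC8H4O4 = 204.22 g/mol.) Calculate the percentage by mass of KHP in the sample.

n(NaOH) per titration = 0.01216 × 0.1255 = 1.526 × 10^-3 mol
n(KHC8H4O4) in each aliquot = 1.526 × 10^-3 mol (1:1 ratio)
n(KHC8H4O4) in the whole flask = 1.526 × 10^-3 × 100.0/50.00 = 3.052 × 10^-3 mol
mass of KHC8H4O4 = 3.052 × 10^-3 × 204.22 = 0.6233 g
% KHC8H4O4 = 0.6233 / 1.018 × 100 = 61.23 %

61.23 %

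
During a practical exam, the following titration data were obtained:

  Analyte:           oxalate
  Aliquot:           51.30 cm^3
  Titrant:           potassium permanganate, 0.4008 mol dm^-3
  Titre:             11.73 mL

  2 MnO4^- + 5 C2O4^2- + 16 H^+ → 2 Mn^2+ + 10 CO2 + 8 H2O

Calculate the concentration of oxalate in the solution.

n(KMnO4) = 0.01173 L × 0.4008 mol/L = 4.701 × 10^-3 mol
From the 5:2 mole ratio, n(C2O4^2-) = 5/2 × 4.701 × 10^-3 = 0.01175 mol
[C2O4^2-] = 0.01175 mol / 0.05130 L = 0.2291 mol/L

0.2291 mol/L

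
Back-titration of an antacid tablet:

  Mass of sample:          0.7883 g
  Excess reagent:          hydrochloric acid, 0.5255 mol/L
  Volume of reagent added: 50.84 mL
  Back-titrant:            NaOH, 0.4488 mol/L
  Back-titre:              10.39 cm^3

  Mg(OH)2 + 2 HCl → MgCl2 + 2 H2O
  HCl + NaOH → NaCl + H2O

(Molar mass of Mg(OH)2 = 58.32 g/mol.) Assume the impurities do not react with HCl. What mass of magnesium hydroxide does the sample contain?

0.6431 g

n(HCl) added = 0.05084 × 0.5255 = 0.02672 mol
n(NaOH) used in back-titration = 0.01039 × 0.4488 = 4.663 × 10^-3 mol
n(HCl) left over = 4.663 × 10^-3 mol (1:1 ratio)
n(HCl) consumed by analyte = 0.02672 − 4.663 × 10^-3 = 0.02205 mol
From the 1:2 ratio, n(Mg(OH)2) = 1/2 × 0.02205 = 0.01103 mol
mass of Mg(OH)2 = 0.01103 × 58.32 = 0.6431 g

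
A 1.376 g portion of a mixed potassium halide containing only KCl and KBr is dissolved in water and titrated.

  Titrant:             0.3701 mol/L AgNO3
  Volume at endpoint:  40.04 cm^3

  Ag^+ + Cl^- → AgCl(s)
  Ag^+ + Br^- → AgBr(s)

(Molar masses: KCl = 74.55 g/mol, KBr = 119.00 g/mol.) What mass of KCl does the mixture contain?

n(AgNO3) = 0.04004 × 0.3701 = 0.01482 mol
Let x = n(KCl), y = n(KBr).
Titrant: 1x + 1y = 0.01482;  mass: 74.55x + 119.00y = 1.376
Solving, x = 8.716 × 10^-3 mol, y = 6.103 × 10^-3 mol
mass of KCl = 8.716 × 10^-3 × 74.55 = 0.6498 g

0.6498 g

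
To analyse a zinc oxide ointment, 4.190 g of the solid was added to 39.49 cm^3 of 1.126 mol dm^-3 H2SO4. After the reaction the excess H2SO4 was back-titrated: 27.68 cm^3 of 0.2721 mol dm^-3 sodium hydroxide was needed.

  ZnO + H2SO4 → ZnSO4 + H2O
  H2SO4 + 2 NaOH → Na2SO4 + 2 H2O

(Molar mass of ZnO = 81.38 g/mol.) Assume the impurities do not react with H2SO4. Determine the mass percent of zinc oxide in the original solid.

n(H2SO4) added = 0.03949 × 1.126 = 0.04447 mol
n(NaOH) used in back-titration = 0.02768 × 0.2721 = 7.532 × 10^-3 mol
From the 1:2 ratio, n(H2SO4) left over = 1/2 × 7.532 × 10^-3 = 3.766 × 10^-3 mol
n(H2SO4) consumed by analyte = 0.04447 − 3.766 × 10^-3 = 0.04070 mol
n(ZnO) = 0.04070 mol (1:1 ratio)
mass of ZnO = 0.04070 × 81.38 = 3.312 g
% ZnO = 3.312 / 4.190 × 100 = 79.05 %

79.05 %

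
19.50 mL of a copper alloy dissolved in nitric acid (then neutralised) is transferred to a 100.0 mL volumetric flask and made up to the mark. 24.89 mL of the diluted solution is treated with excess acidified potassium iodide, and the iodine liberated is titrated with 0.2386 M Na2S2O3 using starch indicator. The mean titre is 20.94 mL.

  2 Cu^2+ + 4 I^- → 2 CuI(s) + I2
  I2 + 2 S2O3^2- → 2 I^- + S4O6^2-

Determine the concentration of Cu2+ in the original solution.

n(S2O3^2-) = 0.02094 × 0.2386 = 4.996 × 10^-3 mol
n(I2) = n(S2O3^2-)/2 = 2.498 × 10^-3 mol
From the 2:1 ratio, n(Cu2+) in the aliquot = 2/1 × 2.498 × 10^-3 = 4.996 × 10^-3 mol
[Cu2+]_dilute = 4.996 × 10^-3 / 0.02489 = 0.2007 mol/L
[Cu2+]_original = 0.2007 × 100.0/19.50 = 1.029 mol/L

1.029 M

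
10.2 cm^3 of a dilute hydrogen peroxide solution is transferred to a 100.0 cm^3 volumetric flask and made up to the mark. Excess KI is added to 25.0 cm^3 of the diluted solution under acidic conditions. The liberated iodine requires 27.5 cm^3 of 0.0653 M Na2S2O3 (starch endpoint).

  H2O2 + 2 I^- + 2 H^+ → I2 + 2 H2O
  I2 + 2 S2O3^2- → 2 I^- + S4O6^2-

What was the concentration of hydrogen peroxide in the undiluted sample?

0.352 M

n(S2O3^2-) = 0.0275 × 0.0653 = 1.80 × 10^-3 mol
n(I2) = n(S2O3^2-)/2 = 8.98 × 10^-4 mol
n(H2O2) in the aliquot = 8.98 × 10^-4 mol (1:1 ratio)
[H2O2]_dilute = 8.98 × 10^-4 / 0.0250 = 0.0359 mol/L
[H2O2]_original = 0.0359 × 100.0/10.2 = 0.352 mol/L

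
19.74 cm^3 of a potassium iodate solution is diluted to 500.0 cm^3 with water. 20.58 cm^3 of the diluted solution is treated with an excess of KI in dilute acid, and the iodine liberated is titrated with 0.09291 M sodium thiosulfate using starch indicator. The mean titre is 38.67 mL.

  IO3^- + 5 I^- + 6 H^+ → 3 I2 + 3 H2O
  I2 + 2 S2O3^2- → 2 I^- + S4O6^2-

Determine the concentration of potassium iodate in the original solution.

0.7370 M

n(S2O3^2-) = 0.03867 × 0.09291 = 3.593 × 10^-3 mol
n(I2) = n(S2O3^2-)/2 = 1.796 × 10^-3 mol
From the 1:3 ratio, n(IO3^-) in the aliquot = 1/3 × 1.796 × 10^-3 = 5.988 × 10^-4 mol
[IO3^-]_dilute = 5.988 × 10^-4 / 0.02058 = 0.02910 mol/L
[IO3^-]_original = 0.02910 × 500.0/19.74 = 0.7370 mol/L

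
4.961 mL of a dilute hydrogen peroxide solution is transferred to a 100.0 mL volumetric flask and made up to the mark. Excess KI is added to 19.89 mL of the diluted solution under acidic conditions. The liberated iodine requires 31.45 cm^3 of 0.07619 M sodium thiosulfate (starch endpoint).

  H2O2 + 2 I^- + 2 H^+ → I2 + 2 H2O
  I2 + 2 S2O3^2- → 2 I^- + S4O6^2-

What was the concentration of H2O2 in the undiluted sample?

1.214 M

n(S2O3^2-) = 0.03145 × 0.07619 = 2.396 × 10^-3 mol
n(I2) = n(S2O3^2-)/2 = 1.198 × 10^-3 mol
n(H2O2) in the aliquot = 1.198 × 10^-3 mol (1:1 ratio)
[H2O2]_dilute = 1.198 × 10^-3 / 0.01989 = 0.06024 mol/L
[H2O2]_original = 0.06024 × 100.0/4.961 = 1.214 mol/L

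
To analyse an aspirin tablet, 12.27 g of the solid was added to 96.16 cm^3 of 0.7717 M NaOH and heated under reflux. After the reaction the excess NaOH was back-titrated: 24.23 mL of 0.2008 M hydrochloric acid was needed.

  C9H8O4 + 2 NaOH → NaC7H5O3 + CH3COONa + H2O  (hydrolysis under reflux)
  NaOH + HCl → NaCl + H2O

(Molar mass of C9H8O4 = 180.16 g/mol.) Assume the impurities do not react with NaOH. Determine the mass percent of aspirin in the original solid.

50.91 %

n(NaOH) added = 0.09616 × 0.7717 = 0.07421 mol
n(HCl) used in back-titration = 0.02423 × 0.2008 = 4.865 × 10^-3 mol
n(NaOH) left over = 4.865 × 10^-3 mol (1:1 ratio)
n(NaOH) consumed by analyte = 0.07421 − 4.865 × 10^-3 = 0.06934 mol
From the 1:2 ratio, n(C9H8O4) = 1/2 × 0.06934 = 0.03467 mol
mass of C9H8O4 = 0.03467 × 180.16 = 6.246 g
% C9H8O4 = 6.246 / 12.27 × 100 = 50.91 %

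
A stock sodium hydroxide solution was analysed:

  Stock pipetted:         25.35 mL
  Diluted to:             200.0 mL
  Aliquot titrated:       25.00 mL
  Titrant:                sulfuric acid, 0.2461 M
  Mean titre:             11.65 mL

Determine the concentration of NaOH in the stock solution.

1.810 M

2 NaOH + H2SO4 → Na2SO4 + 2 H2O
n(H2SO4) = 0.01165 × 0.2461 = 2.867 × 10^-3 mol
From the 2:1 ratio, n(NaOH) in the aliquot = 2/1 × 2.867 × 10^-3 = 5.734 × 10^-3 mol
[NaOH]_dilute = 5.734 × 10^-3 / 0.02500 = 0.2294 mol/L
Dilution factor = 200.0 / 25.35 = 7.890
[NaOH]_stock = 0.2294 × 7.890 = 1.810 mol/L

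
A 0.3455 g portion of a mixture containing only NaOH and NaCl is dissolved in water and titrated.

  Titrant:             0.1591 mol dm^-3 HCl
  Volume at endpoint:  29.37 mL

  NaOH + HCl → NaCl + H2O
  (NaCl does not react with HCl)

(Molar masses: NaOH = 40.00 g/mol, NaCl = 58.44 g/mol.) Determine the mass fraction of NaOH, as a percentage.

54.10 %

n(HCl) = 0.02937 × 0.1591 = 4.673 × 10^-3 mol
Let x = n(NaOH), y = n(NaCl).
Titrant: 1x = 4.673 × 10^-3;  mass: 40.00x + 58.44y = 0.3455
Solving, x = 4.673 × 10^-3 mol, y = 2.714 × 10^-3 mol
mass of NaOH = 4.673 × 10^-3 × 40.00 = 0.1869 g
% NaOH = 0.1869 / 0.3455 × 100 = 54.10 %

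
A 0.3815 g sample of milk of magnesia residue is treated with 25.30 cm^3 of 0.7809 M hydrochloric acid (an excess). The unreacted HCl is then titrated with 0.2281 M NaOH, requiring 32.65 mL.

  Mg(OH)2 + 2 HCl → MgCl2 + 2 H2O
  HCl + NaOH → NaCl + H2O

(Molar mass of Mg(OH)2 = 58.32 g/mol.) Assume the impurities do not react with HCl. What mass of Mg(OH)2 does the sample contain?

n(HCl) added = 0.02530 × 0.7809 = 0.01976 mol
n(NaOH) used in back-titration = 0.03265 × 0.2281 = 7.447 × 10^-3 mol
n(HCl) left over = 7.447 × 10^-3 mol (1:1 ratio)
n(HCl) consumed by analyte = 0.01976 − 7.447 × 10^-3 = 0.01231 mol
From the 1:2 ratio, n(Mg(OH)2) = 1/2 × 0.01231 = 6.155 × 10^-3 mol
mass of Mg(OH)2 = 6.155 × 10^-3 × 58.32 = 0.3589 g

0.3589 g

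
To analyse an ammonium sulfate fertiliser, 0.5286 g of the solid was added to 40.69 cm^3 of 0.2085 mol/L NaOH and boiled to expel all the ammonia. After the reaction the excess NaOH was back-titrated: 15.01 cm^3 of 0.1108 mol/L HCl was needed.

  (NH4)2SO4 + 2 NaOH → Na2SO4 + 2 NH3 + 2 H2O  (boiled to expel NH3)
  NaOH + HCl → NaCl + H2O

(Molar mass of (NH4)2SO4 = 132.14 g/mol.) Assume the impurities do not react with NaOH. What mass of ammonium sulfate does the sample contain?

0.4506 g

n(NaOH) added = 0.04069 × 0.2085 = 8.484 × 10^-3 mol
n(HCl) used in back-titration = 0.01501 × 0.1108 = 1.663 × 10^-3 mol
n(NaOH) left over = 1.663 × 10^-3 mol (1:1 ratio)
n(NaOH) consumed by analyte = 8.484 × 10^-3 − 1.663 × 10^-3 = 6.821 × 10^-3 mol
From the 1:2 ratio, n((NH4)2SO4) = 1/2 × 6.821 × 10^-3 = 3.410 × 10^-3 mol
mass of (NH4)2SO4 = 3.410 × 10^-3 × 132.14 = 0.4506 g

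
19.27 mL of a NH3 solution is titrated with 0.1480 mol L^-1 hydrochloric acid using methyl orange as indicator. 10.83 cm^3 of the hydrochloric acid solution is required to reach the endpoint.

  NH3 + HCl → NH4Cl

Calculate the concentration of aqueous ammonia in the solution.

n(HCl) = 0.01083 L × 0.1480 mol/L = 1.603 × 10^-3 mol
n(NH3) = 1.603 × 10^-3 mol (1:1 mole ratio)
[NH3] = 1.603 × 10^-3 mol / 0.01927 L = 0.08318 mol/L

0.08318 mol/L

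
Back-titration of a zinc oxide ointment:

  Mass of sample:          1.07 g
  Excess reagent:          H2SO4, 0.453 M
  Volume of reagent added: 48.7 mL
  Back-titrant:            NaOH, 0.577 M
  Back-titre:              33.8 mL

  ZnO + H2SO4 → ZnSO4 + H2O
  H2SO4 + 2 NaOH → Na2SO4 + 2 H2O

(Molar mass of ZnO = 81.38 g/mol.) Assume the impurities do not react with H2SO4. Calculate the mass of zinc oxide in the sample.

n(H2SO4) added = 0.0487 × 0.453 = 0.0221 mol
n(NaOH) used in back-titration = 0.0338 × 0.577 = 0.0195 mol
From the 1:2 ratio, n(H2SO4) left over = 1/2 × 0.0195 = 9.75 × 10^-3 mol
n(H2SO4) consumed by analyte = 0.0221 − 9.75 × 10^-3 = 0.0123 mol
n(ZnO) = 0.0123 mol (1:1 ratio)
mass of ZnO = 0.0123 × 81.38 = 1.00 g

1.00 g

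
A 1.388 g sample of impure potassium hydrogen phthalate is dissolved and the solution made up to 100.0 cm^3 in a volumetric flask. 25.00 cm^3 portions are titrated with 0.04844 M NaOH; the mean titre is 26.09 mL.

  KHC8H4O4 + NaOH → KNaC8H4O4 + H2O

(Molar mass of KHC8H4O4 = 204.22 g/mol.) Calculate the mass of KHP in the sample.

n(NaOH) per titration = 0.02609 × 0.04844 = 1.264 × 10^-3 mol
n(KHC8H4O4) in each aliquot = 1.264 × 10^-3 mol (1:1 ratio)
n(KHC8H4O4) in the whole flask = 1.264 × 10^-3 × 100.0/25.00 = 5.055 × 10^-3 mol
mass of KHC8H4O4 = 5.055 × 10^-3 × 204.22 = 1.032 g

1.032 g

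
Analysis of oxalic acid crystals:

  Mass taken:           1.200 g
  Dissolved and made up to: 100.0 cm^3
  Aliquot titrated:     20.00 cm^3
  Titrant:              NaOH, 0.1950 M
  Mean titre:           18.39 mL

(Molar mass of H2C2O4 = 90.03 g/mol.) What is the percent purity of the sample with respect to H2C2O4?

67.26 %

H2C2O4 + 2 NaOH → Na2C2O4 + 2 H2O
n(NaOH) per titration = 0.01839 × 0.1950 = 3.586 × 10^-3 mol
From the 1:2 ratio, n(H2C2O4) in each aliquot = 1/2 × 3.586 × 10^-3 = 1.793 × 10^-3 mol
n(H2C2O4) in the whole flask = 1.793 × 10^-3 × 100.0/20.00 = 8.965 × 10^-3 mol
mass of H2C2O4 = 8.965 × 10^-3 × 90.03 = 0.8071 g
% H2C2O4 = 0.8071 / 1.200 × 100 = 67.26 %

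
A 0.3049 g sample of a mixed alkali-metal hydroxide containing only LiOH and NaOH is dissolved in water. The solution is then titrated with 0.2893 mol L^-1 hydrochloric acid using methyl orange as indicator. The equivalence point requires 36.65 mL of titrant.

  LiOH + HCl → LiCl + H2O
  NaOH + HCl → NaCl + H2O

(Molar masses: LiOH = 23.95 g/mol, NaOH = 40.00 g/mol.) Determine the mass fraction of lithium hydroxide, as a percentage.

n(HCl) = 0.03665 × 0.2893 = 0.01060 mol
Let x = n(LiOH), y = n(NaOH).
Titrant: 1x + 1y = 0.01060;  mass: 23.95x + 40.00y = 0.3049
Solving, x = 7.428 × 10^-3 mol, y = 3.175 × 10^-3 mol
mass of LiOH = 7.428 × 10^-3 × 23.95 = 0.1779 g
% LiOH = 0.1779 / 0.3049 × 100 = 58.34 %

58.34 %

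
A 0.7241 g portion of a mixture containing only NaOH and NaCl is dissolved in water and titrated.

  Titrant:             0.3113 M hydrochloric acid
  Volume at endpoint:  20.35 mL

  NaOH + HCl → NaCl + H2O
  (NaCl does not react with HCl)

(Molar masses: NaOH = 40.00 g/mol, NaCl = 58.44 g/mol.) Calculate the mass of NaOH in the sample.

n(HCl) = 0.02035 × 0.3113 = 6.335 × 10^-3 mol
Let x = n(NaOH), y = n(NaCl).
Titrant: 1x = 6.335 × 10^-3;  mass: 40.00x + 58.44y = 0.7241
Solving, x = 6.335 × 10^-3 mol, y = 8.054 × 10^-3 mol
mass of NaOH = 6.335 × 10^-3 × 40.00 = 0.2534 g

0.2534 g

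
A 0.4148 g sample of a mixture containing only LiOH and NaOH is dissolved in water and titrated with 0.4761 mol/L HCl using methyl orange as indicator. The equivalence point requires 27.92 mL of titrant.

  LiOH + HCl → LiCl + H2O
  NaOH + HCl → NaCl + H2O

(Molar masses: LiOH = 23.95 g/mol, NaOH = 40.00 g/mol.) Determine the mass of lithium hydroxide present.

0.1745 g

n(HCl) = 0.02792 × 0.4761 = 0.01329 mol
Let x = n(LiOH), y = n(NaOH).
Titrant: 1x + 1y = 0.01329;  mass: 23.95x + 40.00y = 0.4148
Solving, x = 7.284 × 10^-3 mol, y = 6.009 × 10^-3 mol
mass of LiOH = 7.284 × 10^-3 × 23.95 = 0.1745 g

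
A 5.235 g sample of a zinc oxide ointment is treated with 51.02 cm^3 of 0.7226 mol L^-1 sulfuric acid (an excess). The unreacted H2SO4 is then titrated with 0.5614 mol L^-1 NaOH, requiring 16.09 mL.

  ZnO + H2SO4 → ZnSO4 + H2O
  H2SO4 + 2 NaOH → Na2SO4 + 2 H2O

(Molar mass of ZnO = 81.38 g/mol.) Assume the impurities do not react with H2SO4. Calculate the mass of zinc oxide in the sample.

n(H2SO4) added = 0.05102 × 0.7226 = 0.03687 mol
n(NaOH) used in back-titration = 0.01609 × 0.5614 = 9.033 × 10^-3 mol
From the 1:2 ratio, n(H2SO4) left over = 1/2 × 9.033 × 10^-3 = 4.516 × 10^-3 mol
n(H2SO4) consumed by analyte = 0.03687 − 4.516 × 10^-3 = 0.03235 mol
n(ZnO) = 0.03235 mol (1:1 ratio)
mass of ZnO = 0.03235 × 81.38 = 2.633 g

2.633 g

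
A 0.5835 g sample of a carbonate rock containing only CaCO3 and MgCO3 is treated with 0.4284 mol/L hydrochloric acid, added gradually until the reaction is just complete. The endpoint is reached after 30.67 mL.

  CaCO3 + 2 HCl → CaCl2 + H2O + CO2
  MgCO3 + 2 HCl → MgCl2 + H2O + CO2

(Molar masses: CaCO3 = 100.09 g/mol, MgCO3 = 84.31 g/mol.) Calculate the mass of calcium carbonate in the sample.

n(HCl) = 0.03067 × 0.4284 = 0.01314 mol
Let x = n(CaCO3), y = n(MgCO3).
Titrant: 2x + 2y = 0.01314;  mass: 100.09x + 84.31y = 0.5835
Solving, x = 1.877 × 10^-3 mol, y = 4.692 × 10^-3 mol
mass of CaCO3 = 1.877 × 10^-3 × 100.09 = 0.1879 g

0.1879 g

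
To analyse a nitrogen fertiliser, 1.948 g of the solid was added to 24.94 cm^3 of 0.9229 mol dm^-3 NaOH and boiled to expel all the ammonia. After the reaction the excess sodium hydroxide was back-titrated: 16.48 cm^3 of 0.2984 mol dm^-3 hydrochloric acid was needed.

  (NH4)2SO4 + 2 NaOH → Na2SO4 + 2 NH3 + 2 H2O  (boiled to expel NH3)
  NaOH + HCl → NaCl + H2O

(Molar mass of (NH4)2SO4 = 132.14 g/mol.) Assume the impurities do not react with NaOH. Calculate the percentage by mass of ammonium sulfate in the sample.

n(NaOH) added = 0.02494 × 0.9229 = 0.02302 mol
n(HCl) used in back-titration = 0.01648 × 0.2984 = 4.918 × 10^-3 mol
n(NaOH) left over = 4.918 × 10^-3 mol (1:1 ratio)
n(NaOH) consumed by analyte = 0.02302 − 4.918 × 10^-3 = 0.01810 mol
From the 1:2 ratio, n((NH4)2SO4) = 1/2 × 0.01810 = 9.050 × 10^-3 mol
mass of (NH4)2SO4 = 9.050 × 10^-3 × 132.14 = 1.196 g
% (NH4)2SO4 = 1.196 / 1.948 × 100 = 61.39 %

61.39 %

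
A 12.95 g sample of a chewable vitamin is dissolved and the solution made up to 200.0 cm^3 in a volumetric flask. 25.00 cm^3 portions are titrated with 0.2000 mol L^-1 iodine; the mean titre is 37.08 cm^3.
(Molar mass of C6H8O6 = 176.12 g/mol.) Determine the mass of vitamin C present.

10.45 g

C6H8O6 + I2 → C6H6O6 + 2 HI
n(I2) per titration = 0.03708 × 0.2000 = 7.416 × 10^-3 mol
n(C6H8O6) in each aliquot = 7.416 × 10^-3 mol (1:1 ratio)
n(C6H8O6) in the whole flask = 7.416 × 10^-3 × 200.0/25.00 = 0.05933 mol
mass of C6H8O6 = 0.05933 × 176.12 = 10.45 g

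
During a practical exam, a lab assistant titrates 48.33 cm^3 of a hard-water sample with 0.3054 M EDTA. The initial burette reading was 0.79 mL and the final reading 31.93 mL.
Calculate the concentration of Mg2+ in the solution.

Mg^2+ + EDTA^4- → [Mg(EDTA)]^2-
n(EDTA) = 0.03114 L × 0.3054 mol/L = 9.510 × 10^-3 mol
n(Mg2+) = 9.510 × 10^-3 mol (1:1 mole ratio)
[Mg2+] = 9.510 × 10^-3 mol / 0.04833 L = 0.1968 mol/L

0.1968 M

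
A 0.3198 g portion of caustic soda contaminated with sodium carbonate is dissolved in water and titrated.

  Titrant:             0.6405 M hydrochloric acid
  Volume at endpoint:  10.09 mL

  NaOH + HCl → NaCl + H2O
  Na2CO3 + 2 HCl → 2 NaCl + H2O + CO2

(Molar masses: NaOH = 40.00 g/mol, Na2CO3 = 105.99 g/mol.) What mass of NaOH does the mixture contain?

n(HCl) = 0.01009 × 0.6405 = 6.463 × 10^-3 mol
Let x = n(NaOH), y = n(Na2CO3).
Titrant: 1x + 2y = 6.463 × 10^-3;  mass: 40.00x + 105.99y = 0.3198
Solving, x = 1.746 × 10^-3 mol, y = 2.358 × 10^-3 mol
mass of NaOH = 1.746 × 10^-3 × 40.00 = 0.06984 g

0.06984 g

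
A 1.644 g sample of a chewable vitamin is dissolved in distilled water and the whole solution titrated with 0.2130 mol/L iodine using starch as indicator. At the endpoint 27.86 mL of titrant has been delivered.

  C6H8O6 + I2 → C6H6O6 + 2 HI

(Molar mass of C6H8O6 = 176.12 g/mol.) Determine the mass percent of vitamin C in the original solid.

63.57 %

n(I2) = 0.02786 L × 0.2130 mol/L = 5.934 × 10^-3 mol
n(C6H8O6) = 5.934 × 10^-3 mol (1:1 ratio)
mass of C6H8O6 = 5.934 × 10^-3 × 176.12 g/mol = 1.045 g
% C6H8O6 = 1.045 / 1.644 × 100 = 63.57 %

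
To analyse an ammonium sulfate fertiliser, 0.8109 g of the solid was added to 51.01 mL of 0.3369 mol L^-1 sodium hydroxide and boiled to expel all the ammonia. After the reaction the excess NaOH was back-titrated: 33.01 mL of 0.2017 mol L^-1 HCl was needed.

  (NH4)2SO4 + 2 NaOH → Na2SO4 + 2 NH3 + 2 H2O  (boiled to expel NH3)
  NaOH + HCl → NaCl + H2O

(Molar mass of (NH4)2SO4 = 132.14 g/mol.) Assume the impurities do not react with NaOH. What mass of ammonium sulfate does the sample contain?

0.6955 g

n(NaOH) added = 0.05101 × 0.3369 = 0.01719 mol
n(HCl) used in back-titration = 0.03301 × 0.2017 = 6.658 × 10^-3 mol
n(NaOH) left over = 6.658 × 10^-3 mol (1:1 ratio)
n(NaOH) consumed by analyte = 0.01719 − 6.658 × 10^-3 = 0.01053 mol
From the 1:2 ratio, n((NH4)2SO4) = 1/2 × 0.01053 = 5.264 × 10^-3 mol
mass of (NH4)2SO4 = 5.264 × 10^-3 × 132.14 = 0.6955 g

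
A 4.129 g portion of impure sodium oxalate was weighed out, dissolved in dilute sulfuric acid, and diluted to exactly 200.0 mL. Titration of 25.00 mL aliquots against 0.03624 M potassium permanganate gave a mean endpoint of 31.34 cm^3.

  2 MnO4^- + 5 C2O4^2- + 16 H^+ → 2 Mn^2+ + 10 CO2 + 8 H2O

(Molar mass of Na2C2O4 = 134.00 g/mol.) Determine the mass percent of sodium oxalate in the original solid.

n(KMnO4) per titration = 0.03134 × 0.03624 = 1.136 × 10^-3 mol
From the 5:2 ratio, n(Na2C2O4) in each aliquot = 5/2 × 1.136 × 10^-3 = 2.839 × 10^-3 mol
n(Na2C2O4) in the whole flask = 2.839 × 10^-3 × 200.0/25.00 = 0.02272 mol
mass of Na2C2O4 = 0.02272 × 134.00 = 3.044 g
% Na2C2O4 = 3.044 / 4.129 × 100 = 73.72 %

73.72 %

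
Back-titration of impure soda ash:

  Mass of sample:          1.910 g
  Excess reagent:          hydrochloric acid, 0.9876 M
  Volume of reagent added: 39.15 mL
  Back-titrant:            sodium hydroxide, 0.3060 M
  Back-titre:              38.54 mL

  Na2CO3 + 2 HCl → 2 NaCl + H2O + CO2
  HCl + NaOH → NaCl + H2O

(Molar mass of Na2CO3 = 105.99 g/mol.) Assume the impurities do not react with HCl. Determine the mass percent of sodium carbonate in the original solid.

n(HCl) added = 0.03915 × 0.9876 = 0.03866 mol
n(NaOH) used in back-titration = 0.03854 × 0.3060 = 0.01179 mol
n(HCl) left over = 0.01179 mol (1:1 ratio)
n(HCl) consumed by analyte = 0.03866 − 0.01179 = 0.02687 mol
From the 1:2 ratio, n(Na2CO3) = 1/2 × 0.02687 = 0.01344 mol
mass of Na2CO3 = 0.01344 × 105.99 = 1.424 g
% Na2CO3 = 1.424 / 1.910 × 100 = 74.56 %

74.56 %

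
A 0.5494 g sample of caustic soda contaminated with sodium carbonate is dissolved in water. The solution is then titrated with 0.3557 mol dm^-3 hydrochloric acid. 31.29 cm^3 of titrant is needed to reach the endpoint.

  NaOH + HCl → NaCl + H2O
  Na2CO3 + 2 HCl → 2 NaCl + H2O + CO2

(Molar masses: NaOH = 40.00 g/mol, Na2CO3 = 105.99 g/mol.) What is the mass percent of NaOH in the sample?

22.65 %

n(HCl) = 0.03129 × 0.3557 = 0.01113 mol
Let x = n(NaOH), y = n(Na2CO3).
Titrant: 1x + 2y = 0.01113;  mass: 40.00x + 105.99y = 0.5494
Solving, x = 3.111 × 10^-3 mol, y = 4.009 × 10^-3 mol
mass of NaOH = 3.111 × 10^-3 × 40.00 = 0.1244 g
% NaOH = 0.1244 / 0.5494 × 100 = 22.65 %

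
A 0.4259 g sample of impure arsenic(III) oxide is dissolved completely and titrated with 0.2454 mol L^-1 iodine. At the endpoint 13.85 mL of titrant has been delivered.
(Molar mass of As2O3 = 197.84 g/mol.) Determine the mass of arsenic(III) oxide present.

0.3362 g

As2O3 + 2 I2 + 2 H2O → As2O5 + 4 HI
n(I2) = 0.01385 L × 0.2454 mol/L = 3.399 × 10^-3 mol
From the 1:2 ratio, n(As2O3) = 1/2 × 3.399 × 10^-3 = 1.699 × 10^-3 mol
mass of As2O3 = 1.699 × 10^-3 × 197.84 g/mol = 0.3362 g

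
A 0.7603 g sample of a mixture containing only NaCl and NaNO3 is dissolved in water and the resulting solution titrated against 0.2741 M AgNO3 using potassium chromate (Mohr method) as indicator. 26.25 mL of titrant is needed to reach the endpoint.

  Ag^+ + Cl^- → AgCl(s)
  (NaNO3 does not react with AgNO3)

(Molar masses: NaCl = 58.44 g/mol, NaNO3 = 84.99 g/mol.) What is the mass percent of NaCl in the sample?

n(AgNO3) = 0.02625 × 0.2741 = 7.195 × 10^-3 mol
Let x = n(NaCl), y = n(NaNO3).
Titrant: 1x = 7.195 × 10^-3;  mass: 58.44x + 84.99y = 0.7603
Solving, x = 7.195 × 10^-3 mol, y = 3.998 × 10^-3 mol
mass of NaCl = 7.195 × 10^-3 × 58.44 = 0.4205 g
% NaCl = 0.4205 / 0.7603 × 100 = 55.30 %

55.30 %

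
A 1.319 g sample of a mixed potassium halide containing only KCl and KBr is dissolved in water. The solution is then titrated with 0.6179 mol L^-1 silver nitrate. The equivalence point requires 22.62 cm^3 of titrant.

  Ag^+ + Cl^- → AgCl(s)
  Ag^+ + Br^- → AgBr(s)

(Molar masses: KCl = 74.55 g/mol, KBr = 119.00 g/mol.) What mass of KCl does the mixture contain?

0.5774 g

n(AgNO3) = 0.02262 × 0.6179 = 0.01398 mol
Let x = n(KCl), y = n(KBr).
Titrant: 1x + 1y = 0.01398;  mass: 74.55x + 119.00y = 1.319
Solving, x = 7.745 × 10^-3 mol, y = 6.232 × 10^-3 mol
mass of KCl = 7.745 × 10^-3 × 74.55 = 0.5774 g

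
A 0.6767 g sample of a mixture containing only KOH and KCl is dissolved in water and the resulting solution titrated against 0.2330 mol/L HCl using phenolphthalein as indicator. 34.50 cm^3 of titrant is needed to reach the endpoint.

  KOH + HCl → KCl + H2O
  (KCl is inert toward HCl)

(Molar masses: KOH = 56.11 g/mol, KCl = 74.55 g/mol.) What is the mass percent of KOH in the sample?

n(HCl) = 0.03450 × 0.2330 = 8.039 × 10^-3 mol
Let x = n(KOH), y = n(KCl).
Titrant: 1x = 8.039 × 10^-3;  mass: 56.11x + 74.55y = 0.6767
Solving, x = 8.039 × 10^-3 mol, y = 3.027 × 10^-3 mol
mass of KOH = 8.039 × 10^-3 × 56.11 = 0.4510 g
% KOH = 0.4510 / 0.6767 × 100 = 66.65 %

66.65 %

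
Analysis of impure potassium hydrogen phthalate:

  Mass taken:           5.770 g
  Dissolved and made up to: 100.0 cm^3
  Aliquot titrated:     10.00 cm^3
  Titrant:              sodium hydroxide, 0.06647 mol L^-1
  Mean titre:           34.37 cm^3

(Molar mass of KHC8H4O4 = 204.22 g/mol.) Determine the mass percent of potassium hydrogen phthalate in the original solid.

80.86 %

KHC8H4O4 + NaOH → KNaC8H4O4 + H2O
n(NaOH) per titration = 0.03437 × 0.06647 = 2.285 × 10^-3 mol
n(KHC8H4O4) in each aliquot = 2.285 × 10^-3 mol (1:1 ratio)
n(KHC8H4O4) in the whole flask = 2.285 × 10^-3 × 100.0/10.00 = 0.02285 mol
mass of KHC8H4O4 = 0.02285 × 204.22 = 4.666 g
% KHC8H4O4 = 4.666 / 5.770 × 100 = 80.86 %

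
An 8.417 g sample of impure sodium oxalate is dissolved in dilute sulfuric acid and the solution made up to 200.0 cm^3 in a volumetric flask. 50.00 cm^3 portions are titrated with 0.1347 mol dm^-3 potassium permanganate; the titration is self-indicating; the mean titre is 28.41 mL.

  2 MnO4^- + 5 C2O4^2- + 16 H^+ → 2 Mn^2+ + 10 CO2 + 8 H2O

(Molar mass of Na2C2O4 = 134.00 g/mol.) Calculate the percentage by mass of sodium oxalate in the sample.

n(KMnO4) per titration = 0.02841 × 0.1347 = 3.827 × 10^-3 mol
From the 5:2 ratio, n(Na2C2O4) in each aliquot = 5/2 × 3.827 × 10^-3 = 9.567 × 10^-3 mol
n(Na2C2O4) in the whole flask = 9.567 × 10^-3 × 200.0/50.00 = 0.03827 mol
mass of Na2C2O4 = 0.03827 × 134.00 = 5.128 g
% Na2C2O4 = 5.128 / 8.417 × 100 = 60.92 %

60.92 %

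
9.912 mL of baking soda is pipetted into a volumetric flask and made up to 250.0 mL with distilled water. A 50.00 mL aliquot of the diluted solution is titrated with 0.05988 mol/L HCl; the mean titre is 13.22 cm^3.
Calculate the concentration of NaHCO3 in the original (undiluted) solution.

NaHCO3 + HCl → NaCl + H2O + CO2
n(HCl) = 0.01322 × 0.05988 = 7.916 × 10^-4 mol
n(NaHCO3) in the aliquot = 7.916 × 10^-4 mol (1:1 ratio)
[NaHCO3]_dilute = 7.916 × 10^-4 / 0.05000 = 0.01583 mol/L
Dilution factor = 250.0 / 9.912 = 25.22
[NaHCO3]_stock = 0.01583 × 25.22 = 0.3993 mol/L

0.3993 mol/L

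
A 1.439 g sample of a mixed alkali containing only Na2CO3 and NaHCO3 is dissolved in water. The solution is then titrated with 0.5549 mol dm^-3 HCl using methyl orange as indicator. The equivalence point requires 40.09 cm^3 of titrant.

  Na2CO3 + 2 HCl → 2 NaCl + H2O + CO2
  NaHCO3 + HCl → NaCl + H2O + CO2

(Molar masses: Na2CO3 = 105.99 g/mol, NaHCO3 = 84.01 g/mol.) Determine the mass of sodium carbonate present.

0.7345 g

n(HCl) = 0.04009 × 0.5549 = 0.02225 mol
Let x = n(Na2CO3), y = n(NaHCO3).
Titrant: 2x + 1y = 0.02225;  mass: 105.99x + 84.01y = 1.439
Solving, x = 6.930 × 10^-3 mol, y = 8.386 × 10^-3 mol
mass of Na2CO3 = 6.930 × 10^-3 × 105.99 = 0.7345 g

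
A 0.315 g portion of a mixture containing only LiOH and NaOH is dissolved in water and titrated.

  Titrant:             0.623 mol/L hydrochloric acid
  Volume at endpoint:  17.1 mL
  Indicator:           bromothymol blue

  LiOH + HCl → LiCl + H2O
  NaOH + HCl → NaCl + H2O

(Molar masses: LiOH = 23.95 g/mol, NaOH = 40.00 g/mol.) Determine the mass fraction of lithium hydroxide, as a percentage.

52.6 %

n(HCl) = 0.0171 × 0.623 = 0.0107 mol
Let x = n(LiOH), y = n(NaOH).
Titrant: 1x + 1y = 0.0107;  mass: 23.95x + 40.00y = 0.315
Solving, x = 6.92 × 10^-3 mol, y = 3.73 × 10^-3 mol
mass of LiOH = 6.92 × 10^-3 × 23.95 = 0.166 g
% LiOH = 0.166 / 0.315 × 100 = 52.6 %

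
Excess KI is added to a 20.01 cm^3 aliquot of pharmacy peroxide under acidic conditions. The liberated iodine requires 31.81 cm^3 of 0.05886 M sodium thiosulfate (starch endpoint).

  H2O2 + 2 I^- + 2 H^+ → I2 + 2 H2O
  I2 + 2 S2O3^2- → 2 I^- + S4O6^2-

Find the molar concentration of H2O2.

n(S2O3^2-) = 0.03181 × 0.05886 = 1.872 × 10^-3 mol
n(I2) = n(S2O3^2-)/2 = 9.362 × 10^-4 mol
n(H2O2) in the aliquot = 9.362 × 10^-4 mol (1:1 ratio)
[H2O2] = 9.362 × 10^-4 / 0.02001 = 0.04679 mol/L

0.04679 M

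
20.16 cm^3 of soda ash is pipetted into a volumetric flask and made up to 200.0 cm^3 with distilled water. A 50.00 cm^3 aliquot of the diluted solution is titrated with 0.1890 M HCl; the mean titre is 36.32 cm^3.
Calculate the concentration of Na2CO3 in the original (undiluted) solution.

Na2CO3 + 2 HCl → 2 NaCl + H2O + CO2
n(HCl) = 0.03632 × 0.1890 = 6.864 × 10^-3 mol
From the 1:2 ratio, n(Na2CO3) in the aliquot = 1/2 × 6.864 × 10^-3 = 3.432 × 10^-3 mol
[Na2CO3]_dilute = 3.432 × 10^-3 / 0.05000 = 0.06864 mol/L
Dilution factor = 200.0 / 20.16 = 9.921
[Na2CO3]_stock = 0.06864 × 9.921 = 0.6810 mol/L

0.6810 M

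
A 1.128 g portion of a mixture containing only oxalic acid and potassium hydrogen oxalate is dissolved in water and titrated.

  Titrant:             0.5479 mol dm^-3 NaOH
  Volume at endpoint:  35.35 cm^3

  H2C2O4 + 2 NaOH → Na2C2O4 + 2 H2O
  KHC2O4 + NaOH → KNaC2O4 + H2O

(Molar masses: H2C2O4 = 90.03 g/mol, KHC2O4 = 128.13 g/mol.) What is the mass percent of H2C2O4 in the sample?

n(NaOH) = 0.03535 × 0.5479 = 0.01937 mol
Let x = n(H2C2O4), y = n(KHC2O4).
Titrant: 2x + 1y = 0.01937;  mass: 90.03x + 128.13y = 1.128
Solving, x = 8.143 × 10^-3 mol, y = 3.082 × 10^-3 mol
mass of H2C2O4 = 8.143 × 10^-3 × 90.03 = 0.7331 g
% H2C2O4 = 0.7331 / 1.128 × 100 = 64.99 %

64.99 %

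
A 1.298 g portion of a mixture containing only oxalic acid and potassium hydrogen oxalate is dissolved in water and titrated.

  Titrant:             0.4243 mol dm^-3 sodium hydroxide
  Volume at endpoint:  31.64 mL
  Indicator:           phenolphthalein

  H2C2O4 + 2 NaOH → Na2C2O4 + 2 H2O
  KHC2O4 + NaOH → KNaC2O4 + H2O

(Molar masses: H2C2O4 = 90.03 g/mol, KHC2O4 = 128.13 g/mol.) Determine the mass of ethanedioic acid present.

0.2286 g

n(NaOH) = 0.03164 × 0.4243 = 0.01342 mol
Let x = n(H2C2O4), y = n(KHC2O4).
Titrant: 2x + 1y = 0.01342;  mass: 90.03x + 128.13y = 1.298
Solving, x = 2.539 × 10^-3 mol, y = 8.346 × 10^-3 mol
mass of H2C2O4 = 2.539 × 10^-3 × 90.03 = 0.2286 g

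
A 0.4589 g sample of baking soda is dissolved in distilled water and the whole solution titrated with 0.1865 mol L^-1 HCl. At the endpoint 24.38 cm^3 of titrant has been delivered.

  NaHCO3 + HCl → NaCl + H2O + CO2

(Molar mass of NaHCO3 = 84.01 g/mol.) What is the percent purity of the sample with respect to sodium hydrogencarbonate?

n(HCl) = 0.02438 L × 0.1865 mol/L = 4.547 × 10^-3 mol
n(NaHCO3) = 4.547 × 10^-3 mol (1:1 ratio)
mass of NaHCO3 = 4.547 × 10^-3 × 84.01 g/mol = 0.3820 g
% NaHCO3 = 0.3820 / 0.4589 × 100 = 83.24 %

83.24 %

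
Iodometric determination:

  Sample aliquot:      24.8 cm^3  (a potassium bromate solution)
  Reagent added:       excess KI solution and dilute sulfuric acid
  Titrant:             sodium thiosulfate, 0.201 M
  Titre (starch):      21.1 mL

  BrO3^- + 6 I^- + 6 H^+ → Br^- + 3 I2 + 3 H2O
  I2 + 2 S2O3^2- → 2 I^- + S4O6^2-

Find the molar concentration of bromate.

n(S2O3^2-) = 0.0211 × 0.201 = 4.24 × 10^-3 mol
n(I2) = n(S2O3^2-)/2 = 2.12 × 10^-3 mol
From the 1:3 ratio, n(BrO3^-) in the aliquot = 1/3 × 2.12 × 10^-3 = 7.07 × 10^-4 mol
[BrO3^-] = 7.07 × 10^-4 / 0.0248 = 0.0285 mol/L

0.0285 M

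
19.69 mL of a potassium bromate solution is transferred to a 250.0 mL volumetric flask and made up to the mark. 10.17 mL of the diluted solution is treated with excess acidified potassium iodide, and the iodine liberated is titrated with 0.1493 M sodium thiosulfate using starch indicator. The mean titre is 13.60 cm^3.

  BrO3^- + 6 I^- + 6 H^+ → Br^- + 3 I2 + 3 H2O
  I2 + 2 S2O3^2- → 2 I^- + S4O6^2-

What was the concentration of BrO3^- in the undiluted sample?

0.4225 M

n(S2O3^2-) = 0.01360 × 0.1493 = 2.030 × 10^-3 mol
n(I2) = n(S2O3^2-)/2 = 1.015 × 10^-3 mol
From the 1:3 ratio, n(BrO3^-) in the aliquot = 1/3 × 1.015 × 10^-3 = 3.384 × 10^-4 mol
[BrO3^-]_dilute = 3.384 × 10^-4 / 0.01017 = 0.03328 mol/L
[BrO3^-]_original = 0.03328 × 250.0/19.69 = 0.4225 mol/L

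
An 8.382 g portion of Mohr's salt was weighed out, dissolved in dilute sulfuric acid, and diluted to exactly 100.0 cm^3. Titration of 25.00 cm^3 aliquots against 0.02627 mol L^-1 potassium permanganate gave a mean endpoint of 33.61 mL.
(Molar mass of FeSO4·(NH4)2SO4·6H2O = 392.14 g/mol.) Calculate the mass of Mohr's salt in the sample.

6.925 g

MnO4^- + 5 Fe^2+ + 8 H^+ → Mn^2+ + 5 Fe^3+ + 4 H2O
n(KMnO4) per titration = 0.03361 × 0.02627 = 8.829 × 10^-4 mol
From the 5:1 ratio, n(FeSO4·(NH4)2SO4·6H2O) in each aliquot = 5/1 × 8.829 × 10^-4 = 4.415 × 10^-3 mol
n(FeSO4·(NH4)2SO4·6H2O) in the whole flask = 4.415 × 10^-3 × 100.0/25.00 = 0.01766 mol
mass of FeSO4·(NH4)2SO4·6H2O = 0.01766 × 392.14 = 6.925 g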